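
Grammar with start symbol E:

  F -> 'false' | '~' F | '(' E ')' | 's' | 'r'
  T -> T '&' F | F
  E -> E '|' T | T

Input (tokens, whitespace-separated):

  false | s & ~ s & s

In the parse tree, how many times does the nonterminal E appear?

2

[E [E [T [F false]]] | [T [T [T [F s]] & [F ~ [F s]]] & [F s]]]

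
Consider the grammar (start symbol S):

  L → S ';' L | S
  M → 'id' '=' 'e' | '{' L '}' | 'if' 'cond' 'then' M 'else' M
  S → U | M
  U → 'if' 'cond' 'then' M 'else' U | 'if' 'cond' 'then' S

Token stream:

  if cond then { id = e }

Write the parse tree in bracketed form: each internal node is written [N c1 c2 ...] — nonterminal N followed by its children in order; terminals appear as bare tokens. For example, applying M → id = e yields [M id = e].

[S [U if cond then [S [M { [L [S [M id = e]]] }]]]]

S
U
if cond then S
if cond then M
if cond then { L }
if cond then { S }
if cond then { M }
if cond then { id = e }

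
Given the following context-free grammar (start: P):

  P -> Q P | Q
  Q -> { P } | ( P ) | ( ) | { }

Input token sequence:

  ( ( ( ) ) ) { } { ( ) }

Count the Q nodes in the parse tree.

[P [Q ( [P [Q ( [P [Q ( )]] )]] )] [P [Q { }] [P [Q { [P [Q ( )]] }]]]]

6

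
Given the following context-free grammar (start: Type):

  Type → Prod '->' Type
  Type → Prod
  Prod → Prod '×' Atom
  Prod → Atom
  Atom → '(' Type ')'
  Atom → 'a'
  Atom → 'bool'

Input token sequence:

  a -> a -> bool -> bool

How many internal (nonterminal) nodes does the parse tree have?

[Type [Prod [Atom a]] -> [Type [Prod [Atom a]] -> [Type [Prod [Atom bool]] -> [Type [Prod [Atom bool]]]]]]

12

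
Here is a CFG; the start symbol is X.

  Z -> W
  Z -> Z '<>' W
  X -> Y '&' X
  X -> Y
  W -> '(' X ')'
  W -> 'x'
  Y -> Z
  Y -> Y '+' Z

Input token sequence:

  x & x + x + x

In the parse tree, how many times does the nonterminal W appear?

4

[X [Y [Z [W x]]] & [X [Y [Y [Y [Z [W x]]] + [Z [W x]]] + [Z [W x]]]]]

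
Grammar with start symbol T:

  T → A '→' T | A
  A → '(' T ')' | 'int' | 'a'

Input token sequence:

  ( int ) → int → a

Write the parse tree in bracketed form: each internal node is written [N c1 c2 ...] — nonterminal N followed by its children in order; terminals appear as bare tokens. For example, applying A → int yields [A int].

[T [A ( [T [A int]] )] → [T [A int] → [T [A a]]]]

T
A → T
( T ) → T
( A ) → T
( int ) → T
( int ) → A → T
( int ) → int → T
( int ) → int → A
( int ) → int → a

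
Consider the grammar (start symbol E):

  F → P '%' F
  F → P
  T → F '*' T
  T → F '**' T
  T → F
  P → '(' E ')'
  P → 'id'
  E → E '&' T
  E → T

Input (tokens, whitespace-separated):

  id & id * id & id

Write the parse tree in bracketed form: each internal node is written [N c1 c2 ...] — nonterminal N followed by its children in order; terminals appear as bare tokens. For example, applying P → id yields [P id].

[E [E [E [T [F [P id]]]] & [T [F [P id]] * [T [F [P id]]]]] & [T [F [P id]]]]

E
E & T
E & T & T
T & T & T
F & T & T
P & T & T
id & T & T
id & F * T & T
id & P * T & T
id & id * T & T
id & id * F & T
id & id * P & T
id & id * id & T
id & id * id & F
id & id * id & P
id & id * id & id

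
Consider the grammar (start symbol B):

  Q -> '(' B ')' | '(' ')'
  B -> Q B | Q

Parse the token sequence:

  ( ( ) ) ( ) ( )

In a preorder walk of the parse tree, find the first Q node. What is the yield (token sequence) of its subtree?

( ( ) )

[B [Q ( [B [Q ( )]] )] [B [Q ( )] [B [Q ( )]]]]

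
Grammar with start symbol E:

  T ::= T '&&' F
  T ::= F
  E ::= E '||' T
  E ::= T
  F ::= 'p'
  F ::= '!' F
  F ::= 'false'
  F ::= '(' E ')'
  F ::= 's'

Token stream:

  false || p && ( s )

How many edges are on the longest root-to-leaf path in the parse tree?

6

[E [E [T [F false]]] || [T [T [F p]] && [F ( [E [T [F s]]] )]]]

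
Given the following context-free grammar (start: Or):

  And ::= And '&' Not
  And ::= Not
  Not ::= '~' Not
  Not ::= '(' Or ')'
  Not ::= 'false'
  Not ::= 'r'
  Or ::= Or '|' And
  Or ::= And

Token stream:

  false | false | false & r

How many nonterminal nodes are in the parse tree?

11

[Or [Or [Or [And [Not false]]] | [And [Not false]]] | [And [And [Not false]] & [Not r]]]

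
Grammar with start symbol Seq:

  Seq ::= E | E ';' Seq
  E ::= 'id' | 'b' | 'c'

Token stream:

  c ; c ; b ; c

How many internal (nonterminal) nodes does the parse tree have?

[Seq [E c] ; [Seq [E c] ; [Seq [E b] ; [Seq [E c]]]]]

8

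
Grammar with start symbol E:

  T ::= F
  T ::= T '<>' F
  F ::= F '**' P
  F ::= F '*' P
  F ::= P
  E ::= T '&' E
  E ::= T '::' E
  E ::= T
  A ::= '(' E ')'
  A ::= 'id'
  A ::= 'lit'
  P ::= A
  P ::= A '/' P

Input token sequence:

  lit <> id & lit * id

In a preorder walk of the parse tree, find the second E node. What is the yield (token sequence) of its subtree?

[E [T [T [F [P [A lit]]]] <> [F [P [A id]]]] & [E [T [F [F [P [A lit]]] * [P [A id]]]]]]

lit * id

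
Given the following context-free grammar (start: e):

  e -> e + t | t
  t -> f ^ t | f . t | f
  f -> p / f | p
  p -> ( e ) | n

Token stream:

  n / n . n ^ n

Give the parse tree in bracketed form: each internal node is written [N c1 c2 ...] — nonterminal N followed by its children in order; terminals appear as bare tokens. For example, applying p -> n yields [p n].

[e [t [f [p n] / [f [p n]]] . [t [f [p n]] ^ [t [f [p n]]]]]]

e
t
f . t
p / f . t
n / f . t
n / p . t
n / n . t
n / n . f ^ t
n / n . p ^ t
n / n . n ^ t
n / n . n ^ f
n / n . n ^ p
n / n . n ^ n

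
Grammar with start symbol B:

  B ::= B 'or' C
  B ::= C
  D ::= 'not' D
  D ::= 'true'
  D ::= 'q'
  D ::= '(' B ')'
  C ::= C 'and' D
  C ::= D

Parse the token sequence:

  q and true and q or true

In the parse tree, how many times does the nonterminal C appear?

[B [B [C [C [C [D q]] and [D true]] and [D q]]] or [C [D true]]]

4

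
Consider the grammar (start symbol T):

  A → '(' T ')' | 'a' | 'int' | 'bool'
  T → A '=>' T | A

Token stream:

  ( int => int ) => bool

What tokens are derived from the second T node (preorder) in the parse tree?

[T [A ( [T [A int] => [T [A int]]] )] => [T [A bool]]]

int => int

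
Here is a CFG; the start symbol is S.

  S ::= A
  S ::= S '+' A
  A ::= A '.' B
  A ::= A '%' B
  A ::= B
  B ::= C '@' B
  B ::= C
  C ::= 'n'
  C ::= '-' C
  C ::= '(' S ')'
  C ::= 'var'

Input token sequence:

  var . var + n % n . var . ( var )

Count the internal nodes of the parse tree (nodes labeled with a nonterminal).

24

[S [S [A [A [B [C var]]] . [B [C var]]]] + [A [A [A [A [B [C n]]] % [B [C n]]] . [B [C var]]] . [B [C ( [S [A [B [C var]]]] )]]]]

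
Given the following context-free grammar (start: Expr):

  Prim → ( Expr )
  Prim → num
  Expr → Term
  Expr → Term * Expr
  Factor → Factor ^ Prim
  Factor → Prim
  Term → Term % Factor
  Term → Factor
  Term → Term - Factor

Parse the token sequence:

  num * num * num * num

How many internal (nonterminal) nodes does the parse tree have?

16

[Expr [Term [Factor [Prim num]]] * [Expr [Term [Factor [Prim num]]] * [Expr [Term [Factor [Prim num]]] * [Expr [Term [Factor [Prim num]]]]]]]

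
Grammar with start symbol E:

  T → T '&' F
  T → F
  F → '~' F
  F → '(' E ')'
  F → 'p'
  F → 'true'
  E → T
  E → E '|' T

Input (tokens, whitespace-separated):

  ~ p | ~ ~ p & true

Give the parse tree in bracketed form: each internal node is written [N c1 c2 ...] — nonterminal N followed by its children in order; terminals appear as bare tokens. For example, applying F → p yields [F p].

E
E | T
T | T
F | T
~ F | T
~ p | T
~ p | T & F
~ p | F & F
~ p | ~ F & F
~ p | ~ ~ F & F
~ p | ~ ~ p & F
~ p | ~ ~ p & true

[E [E [T [F ~ [F p]]]] | [T [T [F ~ [F ~ [F p]]]] & [F true]]]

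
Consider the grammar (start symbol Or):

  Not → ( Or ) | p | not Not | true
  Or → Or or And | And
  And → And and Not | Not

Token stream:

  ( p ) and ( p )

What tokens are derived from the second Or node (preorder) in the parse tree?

p

[Or [And [And [Not ( [Or [And [Not p]]] )]] and [Not ( [Or [And [Not p]]] )]]]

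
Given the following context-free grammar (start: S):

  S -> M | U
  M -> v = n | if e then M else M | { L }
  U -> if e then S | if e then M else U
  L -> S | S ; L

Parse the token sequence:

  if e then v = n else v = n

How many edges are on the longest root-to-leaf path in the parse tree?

[S [M if e then [M v = n] else [M v = n]]]

3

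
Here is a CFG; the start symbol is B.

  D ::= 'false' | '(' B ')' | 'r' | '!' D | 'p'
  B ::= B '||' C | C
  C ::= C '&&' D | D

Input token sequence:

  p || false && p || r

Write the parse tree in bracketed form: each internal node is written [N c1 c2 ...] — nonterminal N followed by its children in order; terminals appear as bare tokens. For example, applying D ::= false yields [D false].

[B [B [B [C [D p]]] || [C [C [D false]] && [D p]]] || [C [D r]]]

B
B || C
B || C || C
C || C || C
D || C || C
p || C || C
p || C && D || C
p || D && D || C
p || false && D || C
p || false && p || C
p || false && p || D
p || false && p || r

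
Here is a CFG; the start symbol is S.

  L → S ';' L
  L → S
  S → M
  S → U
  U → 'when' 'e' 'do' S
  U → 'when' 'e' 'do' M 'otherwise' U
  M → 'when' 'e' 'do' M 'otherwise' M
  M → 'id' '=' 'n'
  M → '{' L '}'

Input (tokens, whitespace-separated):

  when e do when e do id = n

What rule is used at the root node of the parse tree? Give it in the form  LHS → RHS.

S → U

[S [U when e do [S [U when e do [S [M id = n]]]]]]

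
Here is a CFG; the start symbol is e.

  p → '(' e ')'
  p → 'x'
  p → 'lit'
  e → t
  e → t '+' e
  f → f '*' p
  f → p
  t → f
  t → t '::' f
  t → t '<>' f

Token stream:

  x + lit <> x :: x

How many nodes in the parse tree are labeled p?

[e [t [f [p x]]] + [e [t [t [t [f [p lit]]] <> [f [p x]]] :: [f [p x]]]]]

4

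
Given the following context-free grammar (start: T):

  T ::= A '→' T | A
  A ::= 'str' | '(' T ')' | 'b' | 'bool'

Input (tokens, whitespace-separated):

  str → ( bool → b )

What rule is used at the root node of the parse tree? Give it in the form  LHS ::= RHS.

T ::= A '→' T

[T [A str] → [T [A ( [T [A bool] → [T [A b]]] )]]]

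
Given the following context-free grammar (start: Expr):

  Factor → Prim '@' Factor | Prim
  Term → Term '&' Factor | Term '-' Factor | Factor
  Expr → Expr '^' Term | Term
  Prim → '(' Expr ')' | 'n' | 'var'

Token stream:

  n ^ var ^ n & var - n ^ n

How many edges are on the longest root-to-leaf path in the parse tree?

[Expr [Expr [Expr [Expr [Term [Factor [Prim n]]]] ^ [Term [Factor [Prim var]]]] ^ [Term [Term [Term [Factor [Prim n]]] & [Factor [Prim var]]] - [Factor [Prim n]]]] ^ [Term [Factor [Prim n]]]]

7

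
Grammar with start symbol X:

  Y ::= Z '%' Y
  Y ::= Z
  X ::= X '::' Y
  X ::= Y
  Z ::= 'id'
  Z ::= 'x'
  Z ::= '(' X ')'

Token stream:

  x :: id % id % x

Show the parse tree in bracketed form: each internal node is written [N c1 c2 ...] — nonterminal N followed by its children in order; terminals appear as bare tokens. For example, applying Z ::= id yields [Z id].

X
X :: Y
Y :: Y
Z :: Y
x :: Y
x :: Z % Y
x :: id % Y
x :: id % Z % Y
x :: id % id % Y
x :: id % id % Z
x :: id % id % x

[X [X [Y [Z x]]] :: [Y [Z id] % [Y [Z id] % [Y [Z x]]]]]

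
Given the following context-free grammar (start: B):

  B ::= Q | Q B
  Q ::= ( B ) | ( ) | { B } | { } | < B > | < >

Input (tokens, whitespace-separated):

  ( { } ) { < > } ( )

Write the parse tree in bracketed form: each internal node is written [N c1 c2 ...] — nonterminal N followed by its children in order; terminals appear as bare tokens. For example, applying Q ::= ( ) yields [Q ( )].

B
Q B
( B ) B
( Q ) B
( { } ) B
( { } ) Q B
( { } ) { B } B
( { } ) { Q } B
( { } ) { < > } B
( { } ) { < > } Q
( { } ) { < > } ( )

[B [Q ( [B [Q { }]] )] [B [Q { [B [Q < >]] }] [B [Q ( )]]]]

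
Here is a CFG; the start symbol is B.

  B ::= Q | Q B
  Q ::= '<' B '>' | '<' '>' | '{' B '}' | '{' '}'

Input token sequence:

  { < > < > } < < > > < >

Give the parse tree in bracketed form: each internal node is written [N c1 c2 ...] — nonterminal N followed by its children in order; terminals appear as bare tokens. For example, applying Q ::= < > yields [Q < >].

[B [Q { [B [Q < >] [B [Q < >]]] }] [B [Q < [B [Q < >]] >] [B [Q < >]]]]

B
Q B
{ B } B
{ Q B } B
{ < > B } B
{ < > Q } B
{ < > < > } B
{ < > < > } Q B
{ < > < > } < B > B
{ < > < > } < Q > B
{ < > < > } < < > > B
{ < > < > } < < > > Q
{ < > < > } < < > > < >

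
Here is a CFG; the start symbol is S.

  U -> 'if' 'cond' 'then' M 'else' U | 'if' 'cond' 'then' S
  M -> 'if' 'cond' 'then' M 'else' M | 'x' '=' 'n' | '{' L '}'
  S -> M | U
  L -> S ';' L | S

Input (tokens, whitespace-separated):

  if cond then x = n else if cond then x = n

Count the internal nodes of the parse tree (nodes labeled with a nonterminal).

[S [U if cond then [M x = n] else [U if cond then [S [M x = n]]]]]

6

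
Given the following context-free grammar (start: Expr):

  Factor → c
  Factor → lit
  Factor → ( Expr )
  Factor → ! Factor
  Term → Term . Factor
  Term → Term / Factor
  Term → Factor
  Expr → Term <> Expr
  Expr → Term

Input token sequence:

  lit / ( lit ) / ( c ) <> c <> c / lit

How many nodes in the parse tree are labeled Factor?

8

[Expr [Term [Term [Term [Factor lit]] / [Factor ( [Expr [Term [Factor lit]]] )]] / [Factor ( [Expr [Term [Factor c]]] )]] <> [Expr [Term [Factor c]] <> [Expr [Term [Term [Factor c]] / [Factor lit]]]]]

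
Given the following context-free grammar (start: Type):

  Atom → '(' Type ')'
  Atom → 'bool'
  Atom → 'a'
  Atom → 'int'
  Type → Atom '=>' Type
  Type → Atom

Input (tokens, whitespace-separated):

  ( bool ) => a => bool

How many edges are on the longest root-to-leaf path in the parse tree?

[Type [Atom ( [Type [Atom bool]] )] => [Type [Atom a] => [Type [Atom bool]]]]

4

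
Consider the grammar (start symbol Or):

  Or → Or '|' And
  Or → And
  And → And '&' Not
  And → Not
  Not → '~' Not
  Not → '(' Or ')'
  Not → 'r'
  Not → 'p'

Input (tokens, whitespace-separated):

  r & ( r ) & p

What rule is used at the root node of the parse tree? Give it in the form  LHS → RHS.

Or → And

[Or [And [And [And [Not r]] & [Not ( [Or [And [Not r]]] )]] & [Not p]]]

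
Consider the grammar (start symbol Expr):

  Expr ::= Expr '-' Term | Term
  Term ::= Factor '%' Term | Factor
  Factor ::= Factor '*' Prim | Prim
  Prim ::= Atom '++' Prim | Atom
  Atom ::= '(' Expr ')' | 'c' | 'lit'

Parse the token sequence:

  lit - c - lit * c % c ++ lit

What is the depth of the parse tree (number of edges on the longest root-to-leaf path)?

7

[Expr [Expr [Expr [Term [Factor [Prim [Atom lit]]]]] - [Term [Factor [Prim [Atom c]]]]] - [Term [Factor [Factor [Prim [Atom lit]]] * [Prim [Atom c]]] % [Term [Factor [Prim [Atom c] ++ [Prim [Atom lit]]]]]]]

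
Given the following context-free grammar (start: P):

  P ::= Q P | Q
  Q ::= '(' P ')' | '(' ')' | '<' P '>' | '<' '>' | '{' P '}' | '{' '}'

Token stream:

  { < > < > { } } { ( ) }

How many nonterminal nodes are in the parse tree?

12

[P [Q { [P [Q < >] [P [Q < >] [P [Q { }]]]] }] [P [Q { [P [Q ( )]] }]]]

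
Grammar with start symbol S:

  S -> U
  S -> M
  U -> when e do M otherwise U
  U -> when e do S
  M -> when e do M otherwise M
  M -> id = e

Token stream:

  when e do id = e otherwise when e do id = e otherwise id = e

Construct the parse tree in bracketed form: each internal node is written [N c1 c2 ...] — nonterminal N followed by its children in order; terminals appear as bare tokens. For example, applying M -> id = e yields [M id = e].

[S [M when e do [M id = e] otherwise [M when e do [M id = e] otherwise [M id = e]]]]

S
M
when e do M otherwise M
when e do id = e otherwise M
when e do id = e otherwise when e do M otherwise M
when e do id = e otherwise when e do id = e otherwise M
when e do id = e otherwise when e do id = e otherwise id = e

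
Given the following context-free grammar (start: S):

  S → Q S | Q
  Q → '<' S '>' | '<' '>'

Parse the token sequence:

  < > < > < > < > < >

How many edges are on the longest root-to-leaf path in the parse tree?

6

[S [Q < >] [S [Q < >] [S [Q < >] [S [Q < >] [S [Q < >]]]]]]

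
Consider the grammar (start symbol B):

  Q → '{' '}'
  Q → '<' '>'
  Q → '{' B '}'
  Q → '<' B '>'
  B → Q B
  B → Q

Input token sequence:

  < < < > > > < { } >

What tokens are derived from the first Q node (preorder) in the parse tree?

[B [Q < [B [Q < [B [Q < >]] >]] >] [B [Q < [B [Q { }]] >]]]

< < < > > >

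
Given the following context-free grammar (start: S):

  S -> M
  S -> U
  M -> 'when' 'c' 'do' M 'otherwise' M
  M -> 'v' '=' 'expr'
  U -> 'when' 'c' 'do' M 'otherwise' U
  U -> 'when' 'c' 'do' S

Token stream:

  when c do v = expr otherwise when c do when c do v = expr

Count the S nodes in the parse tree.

3

[S [U when c do [M v = expr] otherwise [U when c do [S [U when c do [S [M v = expr]]]]]]]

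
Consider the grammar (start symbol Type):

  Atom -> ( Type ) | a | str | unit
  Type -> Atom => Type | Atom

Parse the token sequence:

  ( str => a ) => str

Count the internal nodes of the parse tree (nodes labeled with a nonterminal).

8

[Type [Atom ( [Type [Atom str] => [Type [Atom a]]] )] => [Type [Atom str]]]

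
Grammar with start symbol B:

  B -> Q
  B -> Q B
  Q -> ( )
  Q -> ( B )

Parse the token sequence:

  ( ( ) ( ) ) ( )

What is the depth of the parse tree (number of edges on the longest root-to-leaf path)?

5

[B [Q ( [B [Q ( )] [B [Q ( )]]] )] [B [Q ( )]]]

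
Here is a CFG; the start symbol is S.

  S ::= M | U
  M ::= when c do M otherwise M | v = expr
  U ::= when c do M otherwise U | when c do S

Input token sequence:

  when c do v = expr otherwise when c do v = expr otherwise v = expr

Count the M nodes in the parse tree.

5

[S [M when c do [M v = expr] otherwise [M when c do [M v = expr] otherwise [M v = expr]]]]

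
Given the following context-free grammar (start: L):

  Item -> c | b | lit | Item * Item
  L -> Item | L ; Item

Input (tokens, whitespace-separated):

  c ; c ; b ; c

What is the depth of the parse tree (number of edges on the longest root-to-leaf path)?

5

[L [L [L [L [Item c]] ; [Item c]] ; [Item b]] ; [Item c]]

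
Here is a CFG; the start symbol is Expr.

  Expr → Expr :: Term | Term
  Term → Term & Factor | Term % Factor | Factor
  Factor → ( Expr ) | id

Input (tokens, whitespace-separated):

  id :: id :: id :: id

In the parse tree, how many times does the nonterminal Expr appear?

[Expr [Expr [Expr [Expr [Term [Factor id]]] :: [Term [Factor id]]] :: [Term [Factor id]]] :: [Term [Factor id]]]

4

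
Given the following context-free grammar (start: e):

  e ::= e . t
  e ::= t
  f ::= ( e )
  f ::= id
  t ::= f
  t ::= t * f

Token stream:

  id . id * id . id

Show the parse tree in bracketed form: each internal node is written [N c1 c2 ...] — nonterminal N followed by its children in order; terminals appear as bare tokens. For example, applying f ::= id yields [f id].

e
e . t
e . t . t
t . t . t
f . t . t
id . t . t
id . t * f . t
id . f * f . t
id . id * f . t
id . id * id . t
id . id * id . f
id . id * id . id

[e [e [e [t [f id]]] . [t [t [f id]] * [f id]]] . [t [f id]]]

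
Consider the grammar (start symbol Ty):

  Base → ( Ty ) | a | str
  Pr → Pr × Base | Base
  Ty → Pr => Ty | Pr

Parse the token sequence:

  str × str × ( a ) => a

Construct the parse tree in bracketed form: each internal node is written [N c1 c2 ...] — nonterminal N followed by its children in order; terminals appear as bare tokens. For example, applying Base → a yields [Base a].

[Ty [Pr [Pr [Pr [Base str]] × [Base str]] × [Base ( [Ty [Pr [Base a]]] )]] => [Ty [Pr [Base a]]]]

Ty
Pr => Ty
Pr × Base => Ty
Pr × Base × Base => Ty
Base × Base × Base => Ty
str × Base × Base => Ty
str × str × Base => Ty
str × str × ( Ty ) => Ty
str × str × ( Pr ) => Ty
str × str × ( Base ) => Ty
str × str × ( a ) => Ty
str × str × ( a ) => Pr
str × str × ( a ) => Base
str × str × ( a ) => a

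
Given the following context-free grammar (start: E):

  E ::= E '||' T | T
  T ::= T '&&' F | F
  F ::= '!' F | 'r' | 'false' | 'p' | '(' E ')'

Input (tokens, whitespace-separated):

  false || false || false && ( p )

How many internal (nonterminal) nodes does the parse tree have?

14

[E [E [E [T [F false]]] || [T [F false]]] || [T [T [F false]] && [F ( [E [T [F p]]] )]]]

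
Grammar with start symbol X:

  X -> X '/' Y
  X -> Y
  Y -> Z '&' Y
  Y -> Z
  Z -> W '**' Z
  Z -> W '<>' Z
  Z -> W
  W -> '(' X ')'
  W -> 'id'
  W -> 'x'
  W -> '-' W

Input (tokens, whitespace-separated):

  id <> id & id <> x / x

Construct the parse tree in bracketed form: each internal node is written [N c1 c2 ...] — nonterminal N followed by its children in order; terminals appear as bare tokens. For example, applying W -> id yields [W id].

[X [X [Y [Z [W id] <> [Z [W id]]] & [Y [Z [W id] <> [Z [W x]]]]]] / [Y [Z [W x]]]]

X
X / Y
Y / Y
Z & Y / Y
W <> Z & Y / Y
id <> Z & Y / Y
id <> W & Y / Y
id <> id & Y / Y
id <> id & Z / Y
id <> id & W <> Z / Y
id <> id & id <> Z / Y
id <> id & id <> W / Y
id <> id & id <> x / Y
id <> id & id <> x / Z
id <> id & id <> x / W
id <> id & id <> x / x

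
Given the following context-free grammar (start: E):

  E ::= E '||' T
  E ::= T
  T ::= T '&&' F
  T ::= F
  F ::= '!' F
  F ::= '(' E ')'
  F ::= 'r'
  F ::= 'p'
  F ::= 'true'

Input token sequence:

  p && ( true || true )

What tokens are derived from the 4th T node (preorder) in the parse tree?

true

[E [T [T [F p]] && [F ( [E [E [T [F true]]] || [T [F true]]] )]]]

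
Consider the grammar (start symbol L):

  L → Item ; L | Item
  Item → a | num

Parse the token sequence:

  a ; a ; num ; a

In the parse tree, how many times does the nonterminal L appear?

[L [Item a] ; [L [Item a] ; [L [Item num] ; [L [Item a]]]]]

4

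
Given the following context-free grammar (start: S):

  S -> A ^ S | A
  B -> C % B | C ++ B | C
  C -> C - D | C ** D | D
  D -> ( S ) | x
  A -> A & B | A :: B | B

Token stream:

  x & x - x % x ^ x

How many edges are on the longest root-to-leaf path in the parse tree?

6

[S [A [A [B [C [D x]]]] & [B [C [C [D x]] - [D x]] % [B [C [D x]]]]] ^ [S [A [B [C [D x]]]]]]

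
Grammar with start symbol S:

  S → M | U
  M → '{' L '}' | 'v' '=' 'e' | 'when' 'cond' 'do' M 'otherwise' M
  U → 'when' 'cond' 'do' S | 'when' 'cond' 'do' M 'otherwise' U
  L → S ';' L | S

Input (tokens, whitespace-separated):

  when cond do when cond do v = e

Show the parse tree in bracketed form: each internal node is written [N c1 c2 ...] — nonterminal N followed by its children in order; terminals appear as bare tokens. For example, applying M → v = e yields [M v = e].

S
U
when cond do S
when cond do U
when cond do when cond do S
when cond do when cond do M
when cond do when cond do v = e

[S [U when cond do [S [U when cond do [S [M v = e]]]]]]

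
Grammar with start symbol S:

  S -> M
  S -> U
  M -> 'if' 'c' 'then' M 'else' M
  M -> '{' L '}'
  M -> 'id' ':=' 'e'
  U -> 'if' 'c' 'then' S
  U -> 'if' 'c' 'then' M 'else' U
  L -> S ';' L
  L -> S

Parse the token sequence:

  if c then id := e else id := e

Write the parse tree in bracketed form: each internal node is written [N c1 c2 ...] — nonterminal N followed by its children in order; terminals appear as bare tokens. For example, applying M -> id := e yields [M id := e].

S
M
if c then M else M
if c then id := e else M
if c then id := e else id := e

[S [M if c then [M id := e] else [M id := e]]]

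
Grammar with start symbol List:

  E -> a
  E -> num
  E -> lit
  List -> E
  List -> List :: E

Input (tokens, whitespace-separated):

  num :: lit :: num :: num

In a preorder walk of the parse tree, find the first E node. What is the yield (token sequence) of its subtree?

num

[List [List [List [List [E num]] :: [E lit]] :: [E num]] :: [E num]]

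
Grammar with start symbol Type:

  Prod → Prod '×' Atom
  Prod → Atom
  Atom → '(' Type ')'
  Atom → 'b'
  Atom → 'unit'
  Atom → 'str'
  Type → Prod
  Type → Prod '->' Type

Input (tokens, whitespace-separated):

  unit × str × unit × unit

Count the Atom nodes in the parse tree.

4

[Type [Prod [Prod [Prod [Prod [Atom unit]] × [Atom str]] × [Atom unit]] × [Atom unit]]]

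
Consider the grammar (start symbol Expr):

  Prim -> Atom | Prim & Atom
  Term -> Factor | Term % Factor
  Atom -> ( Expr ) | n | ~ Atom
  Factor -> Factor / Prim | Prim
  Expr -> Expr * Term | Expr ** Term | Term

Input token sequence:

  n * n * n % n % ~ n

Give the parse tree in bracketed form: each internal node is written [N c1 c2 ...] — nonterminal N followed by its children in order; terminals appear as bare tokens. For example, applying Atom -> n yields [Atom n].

[Expr [Expr [Expr [Term [Factor [Prim [Atom n]]]]] * [Term [Factor [Prim [Atom n]]]]] * [Term [Term [Term [Factor [Prim [Atom n]]]] % [Factor [Prim [Atom n]]]] % [Factor [Prim [Atom ~ [Atom n]]]]]]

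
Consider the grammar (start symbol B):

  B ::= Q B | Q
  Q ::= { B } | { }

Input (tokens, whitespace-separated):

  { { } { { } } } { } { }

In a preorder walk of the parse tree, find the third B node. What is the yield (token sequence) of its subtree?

[B [Q { [B [Q { }] [B [Q { [B [Q { }]] }]]] }] [B [Q { }] [B [Q { }]]]]

{ { } }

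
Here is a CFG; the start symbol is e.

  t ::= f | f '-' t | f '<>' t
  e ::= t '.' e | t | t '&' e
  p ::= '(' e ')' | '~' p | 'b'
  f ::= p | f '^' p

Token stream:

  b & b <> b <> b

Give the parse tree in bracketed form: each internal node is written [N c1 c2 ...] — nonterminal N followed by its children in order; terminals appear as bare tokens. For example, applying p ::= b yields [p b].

[e [t [f [p b]]] & [e [t [f [p b]] <> [t [f [p b]] <> [t [f [p b]]]]]]]

e
t & e
f & e
p & e
b & e
b & t
b & f <> t
b & p <> t
b & b <> t
b & b <> f <> t
b & b <> p <> t
b & b <> b <> t
b & b <> b <> f
b & b <> b <> p
b & b <> b <> b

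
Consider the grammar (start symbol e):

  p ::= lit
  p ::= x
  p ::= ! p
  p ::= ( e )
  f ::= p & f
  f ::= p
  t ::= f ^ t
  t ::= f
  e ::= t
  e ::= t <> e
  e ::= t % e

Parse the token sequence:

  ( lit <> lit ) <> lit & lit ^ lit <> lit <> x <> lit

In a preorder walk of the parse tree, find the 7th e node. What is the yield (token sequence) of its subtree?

lit

[e [t [f [p ( [e [t [f [p lit]]] <> [e [t [f [p lit]]]]] )]]] <> [e [t [f [p lit] & [f [p lit]]] ^ [t [f [p lit]]]] <> [e [t [f [p lit]]] <> [e [t [f [p x]]] <> [e [t [f [p lit]]]]]]]]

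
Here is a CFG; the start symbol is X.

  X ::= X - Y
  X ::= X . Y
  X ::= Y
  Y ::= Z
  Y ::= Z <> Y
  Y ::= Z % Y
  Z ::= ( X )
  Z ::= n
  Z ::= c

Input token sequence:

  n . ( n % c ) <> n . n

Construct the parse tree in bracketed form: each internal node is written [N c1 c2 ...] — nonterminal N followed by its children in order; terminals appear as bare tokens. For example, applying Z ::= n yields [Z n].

X
X . Y
X . Y . Y
Y . Y . Y
Z . Y . Y
n . Y . Y
n . Z <> Y . Y
n . ( X ) <> Y . Y
n . ( Y ) <> Y . Y
n . ( Z % Y ) <> Y . Y
n . ( n % Y ) <> Y . Y
n . ( n % Z ) <> Y . Y
n . ( n % c ) <> Y . Y
n . ( n % c ) <> Z . Y
n . ( n % c ) <> n . Y
n . ( n % c ) <> n . Z
n . ( n % c ) <> n . n

[X [X [X [Y [Z n]]] . [Y [Z ( [X [Y [Z n] % [Y [Z c]]]] )] <> [Y [Z n]]]] . [Y [Z n]]]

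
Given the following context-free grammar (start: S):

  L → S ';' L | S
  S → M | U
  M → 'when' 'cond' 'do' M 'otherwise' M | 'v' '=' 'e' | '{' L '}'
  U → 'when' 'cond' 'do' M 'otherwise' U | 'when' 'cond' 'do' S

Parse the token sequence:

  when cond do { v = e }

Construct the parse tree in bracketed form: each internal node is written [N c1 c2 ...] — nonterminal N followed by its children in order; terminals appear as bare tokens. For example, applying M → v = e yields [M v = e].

[S [U when cond do [S [M { [L [S [M v = e]]] }]]]]

S
U
when cond do S
when cond do M
when cond do { L }
when cond do { S }
when cond do { M }
when cond do { v = e }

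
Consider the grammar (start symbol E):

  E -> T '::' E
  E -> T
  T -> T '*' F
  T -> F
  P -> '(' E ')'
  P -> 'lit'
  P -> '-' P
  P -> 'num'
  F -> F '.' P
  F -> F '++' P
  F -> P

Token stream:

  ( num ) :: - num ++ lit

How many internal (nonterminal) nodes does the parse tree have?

[E [T [F [P ( [E [T [F [P num]]]] )]]] :: [E [T [F [F [P - [P num]]] ++ [P lit]]]]]

15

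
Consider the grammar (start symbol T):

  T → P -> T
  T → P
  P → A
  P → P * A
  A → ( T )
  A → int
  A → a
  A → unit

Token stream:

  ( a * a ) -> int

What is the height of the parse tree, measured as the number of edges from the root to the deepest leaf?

7

[T [P [A ( [T [P [P [A a]] * [A a]]] )]] -> [T [P [A int]]]]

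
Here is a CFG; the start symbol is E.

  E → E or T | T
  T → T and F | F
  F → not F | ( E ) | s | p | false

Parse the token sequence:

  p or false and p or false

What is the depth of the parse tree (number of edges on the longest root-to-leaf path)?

[E [E [E [T [F p]]] or [T [T [F false]] and [F p]]] or [T [F false]]]

5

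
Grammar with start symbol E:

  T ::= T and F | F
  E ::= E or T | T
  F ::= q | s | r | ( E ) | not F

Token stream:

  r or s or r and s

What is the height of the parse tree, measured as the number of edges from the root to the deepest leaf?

5

[E [E [E [T [F r]]] or [T [F s]]] or [T [T [F r]] and [F s]]]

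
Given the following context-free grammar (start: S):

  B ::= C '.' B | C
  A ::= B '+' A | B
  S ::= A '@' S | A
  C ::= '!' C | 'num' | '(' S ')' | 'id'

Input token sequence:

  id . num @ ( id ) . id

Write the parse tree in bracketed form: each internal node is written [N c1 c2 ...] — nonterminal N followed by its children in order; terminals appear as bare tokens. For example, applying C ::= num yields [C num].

S
A @ S
B @ S
C . B @ S
id . B @ S
id . C @ S
id . num @ S
id . num @ A
id . num @ B
id . num @ C . B
id . num @ ( S ) . B
id . num @ ( A ) . B
id . num @ ( B ) . B
id . num @ ( C ) . B
id . num @ ( id ) . B
id . num @ ( id ) . C
id . num @ ( id ) . id

[S [A [B [C id] . [B [C num]]]] @ [S [A [B [C ( [S [A [B [C id]]]] )] . [B [C id]]]]]]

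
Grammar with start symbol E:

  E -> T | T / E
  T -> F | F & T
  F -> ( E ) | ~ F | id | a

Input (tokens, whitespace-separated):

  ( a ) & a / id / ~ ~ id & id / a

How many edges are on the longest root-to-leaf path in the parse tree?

[E [T [F ( [E [T [F a]]] )] & [T [F a]]] / [E [T [F id]] / [E [T [F ~ [F ~ [F id]]] & [T [F id]]] / [E [T [F a]]]]]]

7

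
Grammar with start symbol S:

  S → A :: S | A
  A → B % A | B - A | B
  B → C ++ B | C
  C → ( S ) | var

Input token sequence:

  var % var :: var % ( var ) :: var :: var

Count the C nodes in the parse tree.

[S [A [B [C var]] % [A [B [C var]]]] :: [S [A [B [C var]] % [A [B [C ( [S [A [B [C var]]]] )]]]] :: [S [A [B [C var]]] :: [S [A [B [C var]]]]]]]

7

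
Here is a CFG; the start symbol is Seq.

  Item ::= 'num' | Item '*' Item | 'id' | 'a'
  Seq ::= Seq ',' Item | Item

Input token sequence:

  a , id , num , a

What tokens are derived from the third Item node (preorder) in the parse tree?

[Seq [Seq [Seq [Seq [Item a]] , [Item id]] , [Item num]] , [Item a]]

num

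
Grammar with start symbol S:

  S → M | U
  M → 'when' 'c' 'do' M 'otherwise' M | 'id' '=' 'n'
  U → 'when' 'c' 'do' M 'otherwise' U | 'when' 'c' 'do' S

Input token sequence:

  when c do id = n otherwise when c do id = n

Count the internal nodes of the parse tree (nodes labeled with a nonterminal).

6

[S [U when c do [M id = n] otherwise [U when c do [S [M id = n]]]]]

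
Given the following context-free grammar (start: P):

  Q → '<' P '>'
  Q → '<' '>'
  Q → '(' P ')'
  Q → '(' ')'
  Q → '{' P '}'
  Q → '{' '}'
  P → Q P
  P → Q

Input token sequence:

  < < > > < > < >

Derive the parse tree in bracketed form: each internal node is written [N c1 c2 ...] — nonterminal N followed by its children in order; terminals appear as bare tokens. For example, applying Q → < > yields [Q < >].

P
Q P
< P > P
< Q > P
< < > > P
< < > > Q P
< < > > < > P
< < > > < > Q
< < > > < > < >

[P [Q < [P [Q < >]] >] [P [Q < >] [P [Q < >]]]]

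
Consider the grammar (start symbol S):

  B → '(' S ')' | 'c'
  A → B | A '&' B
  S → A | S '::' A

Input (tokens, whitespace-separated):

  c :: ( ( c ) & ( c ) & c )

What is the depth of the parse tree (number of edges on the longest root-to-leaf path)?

[S [S [A [B c]]] :: [A [B ( [S [A [A [A [B ( [S [A [B c]]] )]] & [B ( [S [A [B c]]] )]] & [B c]]] )]]]

11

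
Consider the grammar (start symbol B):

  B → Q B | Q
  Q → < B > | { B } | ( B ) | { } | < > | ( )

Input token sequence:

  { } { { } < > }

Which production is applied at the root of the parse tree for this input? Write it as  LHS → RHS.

B → Q B

[B [Q { }] [B [Q { [B [Q { }] [B [Q < >]]] }]]]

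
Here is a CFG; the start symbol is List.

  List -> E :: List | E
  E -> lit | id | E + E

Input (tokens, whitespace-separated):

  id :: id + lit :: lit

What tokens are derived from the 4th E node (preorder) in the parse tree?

[List [E id] :: [List [E [E id] + [E lit]] :: [List [E lit]]]]

lit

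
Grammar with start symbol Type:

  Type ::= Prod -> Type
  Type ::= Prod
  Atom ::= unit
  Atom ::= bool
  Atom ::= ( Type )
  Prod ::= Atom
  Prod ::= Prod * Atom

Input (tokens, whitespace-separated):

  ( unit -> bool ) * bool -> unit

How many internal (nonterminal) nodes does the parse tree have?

[Type [Prod [Prod [Atom ( [Type [Prod [Atom unit]] -> [Type [Prod [Atom bool]]]] )]] * [Atom bool]] -> [Type [Prod [Atom unit]]]]

14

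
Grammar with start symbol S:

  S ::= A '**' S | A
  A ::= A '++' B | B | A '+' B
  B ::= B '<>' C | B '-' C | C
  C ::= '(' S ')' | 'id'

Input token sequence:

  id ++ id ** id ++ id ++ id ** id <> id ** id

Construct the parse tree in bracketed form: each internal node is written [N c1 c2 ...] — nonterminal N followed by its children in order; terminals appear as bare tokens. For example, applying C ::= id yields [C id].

[S [A [A [B [C id]]] ++ [B [C id]]] ** [S [A [A [A [B [C id]]] ++ [B [C id]]] ++ [B [C id]]] ** [S [A [B [B [C id]] <> [C id]]] ** [S [A [B [C id]]]]]]]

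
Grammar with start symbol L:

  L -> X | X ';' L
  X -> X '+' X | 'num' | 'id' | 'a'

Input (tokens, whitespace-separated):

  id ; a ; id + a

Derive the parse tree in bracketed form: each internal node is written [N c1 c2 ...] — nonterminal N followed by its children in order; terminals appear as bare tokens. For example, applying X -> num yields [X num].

L
X ; L
id ; L
id ; X ; L
id ; a ; L
id ; a ; X
id ; a ; X + X
id ; a ; id + X
id ; a ; id + a

[L [X id] ; [L [X a] ; [L [X [X id] + [X a]]]]]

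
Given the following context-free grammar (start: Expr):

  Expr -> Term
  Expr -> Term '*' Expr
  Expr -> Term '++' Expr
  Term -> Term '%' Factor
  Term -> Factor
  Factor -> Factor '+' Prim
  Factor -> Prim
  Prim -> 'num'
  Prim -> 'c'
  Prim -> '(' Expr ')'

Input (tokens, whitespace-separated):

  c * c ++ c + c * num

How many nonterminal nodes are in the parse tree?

[Expr [Term [Factor [Prim c]]] * [Expr [Term [Factor [Prim c]]] ++ [Expr [Term [Factor [Factor [Prim c]] + [Prim c]]] * [Expr [Term [Factor [Prim num]]]]]]]

18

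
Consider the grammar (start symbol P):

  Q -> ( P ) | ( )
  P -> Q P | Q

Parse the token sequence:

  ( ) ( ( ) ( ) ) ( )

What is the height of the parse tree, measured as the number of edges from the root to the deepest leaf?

6

[P [Q ( )] [P [Q ( [P [Q ( )] [P [Q ( )]]] )] [P [Q ( )]]]]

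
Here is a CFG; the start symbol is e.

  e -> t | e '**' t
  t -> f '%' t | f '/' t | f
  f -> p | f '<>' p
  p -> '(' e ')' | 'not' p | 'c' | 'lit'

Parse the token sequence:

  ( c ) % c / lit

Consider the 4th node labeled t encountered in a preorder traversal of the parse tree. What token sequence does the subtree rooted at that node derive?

lit

[e [t [f [p ( [e [t [f [p c]]]] )]] % [t [f [p c]] / [t [f [p lit]]]]]]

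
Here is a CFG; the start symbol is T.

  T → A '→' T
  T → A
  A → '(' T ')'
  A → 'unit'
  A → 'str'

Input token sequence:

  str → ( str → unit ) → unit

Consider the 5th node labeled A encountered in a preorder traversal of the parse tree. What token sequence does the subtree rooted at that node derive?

[T [A str] → [T [A ( [T [A str] → [T [A unit]]] )] → [T [A unit]]]]

unit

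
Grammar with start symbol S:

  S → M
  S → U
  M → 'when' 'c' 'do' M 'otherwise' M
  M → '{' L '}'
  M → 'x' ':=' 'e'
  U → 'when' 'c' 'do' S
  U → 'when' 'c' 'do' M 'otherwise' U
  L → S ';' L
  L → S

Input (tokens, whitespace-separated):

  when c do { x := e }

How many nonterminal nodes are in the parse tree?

7

[S [U when c do [S [M { [L [S [M x := e]]] }]]]]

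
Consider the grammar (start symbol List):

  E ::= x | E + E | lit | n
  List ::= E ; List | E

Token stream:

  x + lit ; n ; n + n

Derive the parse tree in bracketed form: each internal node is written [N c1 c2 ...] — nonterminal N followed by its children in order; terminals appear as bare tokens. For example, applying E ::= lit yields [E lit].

List
E ; List
E + E ; List
x + E ; List
x + lit ; List
x + lit ; E ; List
x + lit ; n ; List
x + lit ; n ; E
x + lit ; n ; E + E
x + lit ; n ; n + E
x + lit ; n ; n + n

[List [E [E x] + [E lit]] ; [List [E n] ; [List [E [E n] + [E n]]]]]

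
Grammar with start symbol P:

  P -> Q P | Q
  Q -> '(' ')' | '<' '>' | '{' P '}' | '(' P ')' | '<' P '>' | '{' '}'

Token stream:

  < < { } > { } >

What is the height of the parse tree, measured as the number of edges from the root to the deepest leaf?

6

[P [Q < [P [Q < [P [Q { }]] >] [P [Q { }]]] >]]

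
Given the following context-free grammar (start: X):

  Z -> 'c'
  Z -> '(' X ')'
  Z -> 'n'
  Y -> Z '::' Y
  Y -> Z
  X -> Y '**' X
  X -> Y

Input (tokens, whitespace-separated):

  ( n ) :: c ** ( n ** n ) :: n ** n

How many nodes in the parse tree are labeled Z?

8

[X [Y [Z ( [X [Y [Z n]]] )] :: [Y [Z c]]] ** [X [Y [Z ( [X [Y [Z n]] ** [X [Y [Z n]]]] )] :: [Y [Z n]]] ** [X [Y [Z n]]]]]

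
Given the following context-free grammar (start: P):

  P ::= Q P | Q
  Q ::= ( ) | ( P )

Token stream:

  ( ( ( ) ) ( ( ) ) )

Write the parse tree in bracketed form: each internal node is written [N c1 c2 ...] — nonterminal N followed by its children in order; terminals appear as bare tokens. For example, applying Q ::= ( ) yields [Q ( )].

P
Q
( P )
( Q P )
( ( P ) P )
( ( Q ) P )
( ( ( ) ) P )
( ( ( ) ) Q )
( ( ( ) ) ( P ) )
( ( ( ) ) ( Q ) )
( ( ( ) ) ( ( ) ) )

[P [Q ( [P [Q ( [P [Q ( )]] )] [P [Q ( [P [Q ( )]] )]]] )]]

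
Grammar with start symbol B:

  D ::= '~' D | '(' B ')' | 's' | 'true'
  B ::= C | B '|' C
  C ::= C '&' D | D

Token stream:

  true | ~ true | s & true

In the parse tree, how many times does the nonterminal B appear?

3

[B [B [B [C [D true]]] | [C [D ~ [D true]]]] | [C [C [D s]] & [D true]]]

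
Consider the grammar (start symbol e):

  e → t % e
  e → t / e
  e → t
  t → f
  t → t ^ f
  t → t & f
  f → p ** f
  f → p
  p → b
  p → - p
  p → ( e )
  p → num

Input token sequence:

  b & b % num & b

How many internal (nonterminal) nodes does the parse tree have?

14

[e [t [t [f [p b]]] & [f [p b]]] % [e [t [t [f [p num]]] & [f [p b]]]]]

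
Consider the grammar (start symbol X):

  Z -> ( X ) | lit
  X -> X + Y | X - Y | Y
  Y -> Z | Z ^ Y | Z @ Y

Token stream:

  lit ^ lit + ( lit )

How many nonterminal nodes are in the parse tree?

11

[X [X [Y [Z lit] ^ [Y [Z lit]]]] + [Y [Z ( [X [Y [Z lit]]] )]]]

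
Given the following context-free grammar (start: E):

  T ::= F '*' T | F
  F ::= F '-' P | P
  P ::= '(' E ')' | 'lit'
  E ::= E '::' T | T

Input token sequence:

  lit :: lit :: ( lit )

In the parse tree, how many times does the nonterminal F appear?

4

[E [E [E [T [F [P lit]]]] :: [T [F [P lit]]]] :: [T [F [P ( [E [T [F [P lit]]]] )]]]]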